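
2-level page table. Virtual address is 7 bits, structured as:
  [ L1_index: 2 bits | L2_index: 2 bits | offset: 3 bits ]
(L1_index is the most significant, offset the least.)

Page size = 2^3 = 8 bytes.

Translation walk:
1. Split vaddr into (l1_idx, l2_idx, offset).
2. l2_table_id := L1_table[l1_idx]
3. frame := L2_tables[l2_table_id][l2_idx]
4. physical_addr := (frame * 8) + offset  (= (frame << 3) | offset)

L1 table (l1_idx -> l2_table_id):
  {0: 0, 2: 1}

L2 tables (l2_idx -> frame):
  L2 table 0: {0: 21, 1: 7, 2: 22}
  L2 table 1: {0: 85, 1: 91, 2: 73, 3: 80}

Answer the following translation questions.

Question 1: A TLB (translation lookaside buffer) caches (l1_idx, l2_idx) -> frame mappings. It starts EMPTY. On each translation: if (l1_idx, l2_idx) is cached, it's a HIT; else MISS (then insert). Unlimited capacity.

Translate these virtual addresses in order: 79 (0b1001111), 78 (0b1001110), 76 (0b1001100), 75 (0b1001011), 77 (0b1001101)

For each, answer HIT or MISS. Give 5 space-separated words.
vaddr=79: (2,1) not in TLB -> MISS, insert
vaddr=78: (2,1) in TLB -> HIT
vaddr=76: (2,1) in TLB -> HIT
vaddr=75: (2,1) in TLB -> HIT
vaddr=77: (2,1) in TLB -> HIT

Answer: MISS HIT HIT HIT HIT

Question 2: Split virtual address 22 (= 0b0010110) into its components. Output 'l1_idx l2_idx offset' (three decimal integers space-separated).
Answer: 0 2 6

Derivation:
vaddr = 22 = 0b0010110
  top 2 bits -> l1_idx = 0
  next 2 bits -> l2_idx = 2
  bottom 3 bits -> offset = 6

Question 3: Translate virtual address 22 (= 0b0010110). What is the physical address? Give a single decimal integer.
vaddr = 22 = 0b0010110
Split: l1_idx=0, l2_idx=2, offset=6
L1[0] = 0
L2[0][2] = 22
paddr = 22 * 8 + 6 = 182

Answer: 182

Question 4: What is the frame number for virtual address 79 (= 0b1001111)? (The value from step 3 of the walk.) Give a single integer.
Answer: 91

Derivation:
vaddr = 79: l1_idx=2, l2_idx=1
L1[2] = 1; L2[1][1] = 91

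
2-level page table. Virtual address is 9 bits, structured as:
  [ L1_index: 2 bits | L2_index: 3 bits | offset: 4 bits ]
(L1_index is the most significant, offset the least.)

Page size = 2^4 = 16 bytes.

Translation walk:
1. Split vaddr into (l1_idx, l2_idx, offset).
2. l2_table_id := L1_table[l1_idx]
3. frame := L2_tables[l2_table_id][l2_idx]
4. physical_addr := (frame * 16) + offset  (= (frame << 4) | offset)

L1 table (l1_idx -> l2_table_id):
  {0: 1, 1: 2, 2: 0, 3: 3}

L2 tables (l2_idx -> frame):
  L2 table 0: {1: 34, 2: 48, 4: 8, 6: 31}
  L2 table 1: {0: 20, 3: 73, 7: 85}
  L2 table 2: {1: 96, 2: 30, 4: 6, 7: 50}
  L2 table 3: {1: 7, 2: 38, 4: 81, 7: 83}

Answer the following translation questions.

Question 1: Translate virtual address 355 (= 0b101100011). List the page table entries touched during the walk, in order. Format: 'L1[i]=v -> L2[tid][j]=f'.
vaddr = 355 = 0b101100011
Split: l1_idx=2, l2_idx=6, offset=3

Answer: L1[2]=0 -> L2[0][6]=31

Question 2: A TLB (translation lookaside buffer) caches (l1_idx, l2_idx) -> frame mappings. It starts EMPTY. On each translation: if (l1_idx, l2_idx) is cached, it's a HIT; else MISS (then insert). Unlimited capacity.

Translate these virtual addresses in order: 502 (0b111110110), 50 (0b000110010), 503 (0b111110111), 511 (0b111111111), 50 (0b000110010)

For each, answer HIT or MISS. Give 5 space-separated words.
Answer: MISS MISS HIT HIT HIT

Derivation:
vaddr=502: (3,7) not in TLB -> MISS, insert
vaddr=50: (0,3) not in TLB -> MISS, insert
vaddr=503: (3,7) in TLB -> HIT
vaddr=511: (3,7) in TLB -> HIT
vaddr=50: (0,3) in TLB -> HIT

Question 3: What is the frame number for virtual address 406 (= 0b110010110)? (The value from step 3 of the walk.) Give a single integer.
vaddr = 406: l1_idx=3, l2_idx=1
L1[3] = 3; L2[3][1] = 7

Answer: 7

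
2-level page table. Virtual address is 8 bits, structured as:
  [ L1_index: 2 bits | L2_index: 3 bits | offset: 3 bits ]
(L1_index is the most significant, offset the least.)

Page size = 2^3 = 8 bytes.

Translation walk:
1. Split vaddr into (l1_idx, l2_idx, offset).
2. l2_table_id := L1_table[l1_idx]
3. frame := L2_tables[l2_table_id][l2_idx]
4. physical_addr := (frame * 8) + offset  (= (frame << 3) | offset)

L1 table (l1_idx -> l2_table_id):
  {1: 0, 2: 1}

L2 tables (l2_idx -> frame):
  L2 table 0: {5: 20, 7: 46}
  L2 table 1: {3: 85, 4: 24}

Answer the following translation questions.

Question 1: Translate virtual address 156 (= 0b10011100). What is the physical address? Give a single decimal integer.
vaddr = 156 = 0b10011100
Split: l1_idx=2, l2_idx=3, offset=4
L1[2] = 1
L2[1][3] = 85
paddr = 85 * 8 + 4 = 684

Answer: 684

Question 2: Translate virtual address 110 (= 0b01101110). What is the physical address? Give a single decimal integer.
Answer: 166

Derivation:
vaddr = 110 = 0b01101110
Split: l1_idx=1, l2_idx=5, offset=6
L1[1] = 0
L2[0][5] = 20
paddr = 20 * 8 + 6 = 166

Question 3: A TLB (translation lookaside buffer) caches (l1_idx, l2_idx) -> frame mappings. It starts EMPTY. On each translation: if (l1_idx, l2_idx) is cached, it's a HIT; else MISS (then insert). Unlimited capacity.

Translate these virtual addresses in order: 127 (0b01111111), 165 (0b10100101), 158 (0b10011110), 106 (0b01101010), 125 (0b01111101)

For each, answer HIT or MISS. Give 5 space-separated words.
vaddr=127: (1,7) not in TLB -> MISS, insert
vaddr=165: (2,4) not in TLB -> MISS, insert
vaddr=158: (2,3) not in TLB -> MISS, insert
vaddr=106: (1,5) not in TLB -> MISS, insert
vaddr=125: (1,7) in TLB -> HIT

Answer: MISS MISS MISS MISS HIT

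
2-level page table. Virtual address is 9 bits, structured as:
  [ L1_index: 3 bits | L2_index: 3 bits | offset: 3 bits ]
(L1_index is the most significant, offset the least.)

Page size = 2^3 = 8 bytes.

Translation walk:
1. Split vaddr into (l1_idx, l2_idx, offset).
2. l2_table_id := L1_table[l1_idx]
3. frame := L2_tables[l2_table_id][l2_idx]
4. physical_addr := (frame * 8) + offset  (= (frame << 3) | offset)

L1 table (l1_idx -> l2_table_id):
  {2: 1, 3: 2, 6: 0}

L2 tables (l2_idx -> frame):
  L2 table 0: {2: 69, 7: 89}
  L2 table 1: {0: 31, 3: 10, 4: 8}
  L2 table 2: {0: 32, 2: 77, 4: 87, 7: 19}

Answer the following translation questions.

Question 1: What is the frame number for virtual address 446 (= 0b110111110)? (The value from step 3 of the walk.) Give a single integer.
vaddr = 446: l1_idx=6, l2_idx=7
L1[6] = 0; L2[0][7] = 89

Answer: 89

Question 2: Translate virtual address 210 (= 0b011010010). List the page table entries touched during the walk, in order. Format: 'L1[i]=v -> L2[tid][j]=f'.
vaddr = 210 = 0b011010010
Split: l1_idx=3, l2_idx=2, offset=2

Answer: L1[3]=2 -> L2[2][2]=77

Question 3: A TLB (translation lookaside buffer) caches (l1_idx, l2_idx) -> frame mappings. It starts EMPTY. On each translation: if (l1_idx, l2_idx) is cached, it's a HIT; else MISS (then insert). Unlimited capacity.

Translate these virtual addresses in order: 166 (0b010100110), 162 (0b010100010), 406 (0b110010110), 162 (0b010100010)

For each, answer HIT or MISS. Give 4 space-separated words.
Answer: MISS HIT MISS HIT

Derivation:
vaddr=166: (2,4) not in TLB -> MISS, insert
vaddr=162: (2,4) in TLB -> HIT
vaddr=406: (6,2) not in TLB -> MISS, insert
vaddr=162: (2,4) in TLB -> HIT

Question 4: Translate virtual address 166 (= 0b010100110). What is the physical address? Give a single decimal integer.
vaddr = 166 = 0b010100110
Split: l1_idx=2, l2_idx=4, offset=6
L1[2] = 1
L2[1][4] = 8
paddr = 8 * 8 + 6 = 70

Answer: 70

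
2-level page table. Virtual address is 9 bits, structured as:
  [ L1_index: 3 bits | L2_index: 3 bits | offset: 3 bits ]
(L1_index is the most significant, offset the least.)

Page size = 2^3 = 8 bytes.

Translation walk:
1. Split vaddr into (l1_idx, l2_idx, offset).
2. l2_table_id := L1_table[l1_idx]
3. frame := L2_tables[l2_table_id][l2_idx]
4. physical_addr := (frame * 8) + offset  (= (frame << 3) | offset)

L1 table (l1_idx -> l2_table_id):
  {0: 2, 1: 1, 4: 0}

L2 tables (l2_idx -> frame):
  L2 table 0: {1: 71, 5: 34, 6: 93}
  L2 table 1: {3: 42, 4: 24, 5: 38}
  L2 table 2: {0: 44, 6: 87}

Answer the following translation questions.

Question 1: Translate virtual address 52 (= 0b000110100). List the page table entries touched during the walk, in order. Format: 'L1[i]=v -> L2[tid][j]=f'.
Answer: L1[0]=2 -> L2[2][6]=87

Derivation:
vaddr = 52 = 0b000110100
Split: l1_idx=0, l2_idx=6, offset=4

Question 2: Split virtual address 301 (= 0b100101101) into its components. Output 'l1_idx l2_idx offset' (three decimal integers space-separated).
vaddr = 301 = 0b100101101
  top 3 bits -> l1_idx = 4
  next 3 bits -> l2_idx = 5
  bottom 3 bits -> offset = 5

Answer: 4 5 5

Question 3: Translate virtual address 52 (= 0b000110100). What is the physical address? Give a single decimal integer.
Answer: 700

Derivation:
vaddr = 52 = 0b000110100
Split: l1_idx=0, l2_idx=6, offset=4
L1[0] = 2
L2[2][6] = 87
paddr = 87 * 8 + 4 = 700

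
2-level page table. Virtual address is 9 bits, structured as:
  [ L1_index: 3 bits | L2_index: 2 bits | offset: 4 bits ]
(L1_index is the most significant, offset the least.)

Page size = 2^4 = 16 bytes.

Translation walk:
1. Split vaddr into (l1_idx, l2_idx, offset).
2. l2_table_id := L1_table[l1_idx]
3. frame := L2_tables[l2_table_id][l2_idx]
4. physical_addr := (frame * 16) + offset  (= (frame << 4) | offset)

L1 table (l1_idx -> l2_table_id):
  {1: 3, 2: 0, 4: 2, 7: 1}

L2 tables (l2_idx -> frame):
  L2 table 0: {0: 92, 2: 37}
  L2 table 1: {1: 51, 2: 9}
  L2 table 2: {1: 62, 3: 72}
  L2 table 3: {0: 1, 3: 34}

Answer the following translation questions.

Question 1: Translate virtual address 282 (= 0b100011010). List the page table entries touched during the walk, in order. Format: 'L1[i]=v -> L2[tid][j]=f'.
vaddr = 282 = 0b100011010
Split: l1_idx=4, l2_idx=1, offset=10

Answer: L1[4]=2 -> L2[2][1]=62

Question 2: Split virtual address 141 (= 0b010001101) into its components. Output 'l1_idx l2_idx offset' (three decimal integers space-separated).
Answer: 2 0 13

Derivation:
vaddr = 141 = 0b010001101
  top 3 bits -> l1_idx = 2
  next 2 bits -> l2_idx = 0
  bottom 4 bits -> offset = 13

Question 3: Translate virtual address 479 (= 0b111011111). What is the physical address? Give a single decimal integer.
Answer: 831

Derivation:
vaddr = 479 = 0b111011111
Split: l1_idx=7, l2_idx=1, offset=15
L1[7] = 1
L2[1][1] = 51
paddr = 51 * 16 + 15 = 831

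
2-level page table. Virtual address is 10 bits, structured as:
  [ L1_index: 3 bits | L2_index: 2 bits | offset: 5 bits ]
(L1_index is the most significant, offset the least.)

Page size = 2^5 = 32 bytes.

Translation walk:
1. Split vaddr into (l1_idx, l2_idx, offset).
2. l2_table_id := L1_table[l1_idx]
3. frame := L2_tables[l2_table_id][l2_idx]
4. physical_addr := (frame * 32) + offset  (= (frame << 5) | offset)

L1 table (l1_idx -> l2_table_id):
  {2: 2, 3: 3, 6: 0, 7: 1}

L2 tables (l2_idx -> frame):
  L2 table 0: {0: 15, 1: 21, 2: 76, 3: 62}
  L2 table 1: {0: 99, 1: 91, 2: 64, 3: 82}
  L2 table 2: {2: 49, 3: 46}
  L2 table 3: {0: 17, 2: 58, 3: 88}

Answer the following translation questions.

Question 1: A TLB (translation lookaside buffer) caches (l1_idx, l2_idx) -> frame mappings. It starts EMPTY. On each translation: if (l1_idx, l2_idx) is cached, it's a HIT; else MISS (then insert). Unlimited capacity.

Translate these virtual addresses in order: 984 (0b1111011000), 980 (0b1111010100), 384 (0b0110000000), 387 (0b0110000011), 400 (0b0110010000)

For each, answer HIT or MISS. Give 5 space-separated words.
vaddr=984: (7,2) not in TLB -> MISS, insert
vaddr=980: (7,2) in TLB -> HIT
vaddr=384: (3,0) not in TLB -> MISS, insert
vaddr=387: (3,0) in TLB -> HIT
vaddr=400: (3,0) in TLB -> HIT

Answer: MISS HIT MISS HIT HIT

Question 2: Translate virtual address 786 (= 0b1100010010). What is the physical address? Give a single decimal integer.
Answer: 498

Derivation:
vaddr = 786 = 0b1100010010
Split: l1_idx=6, l2_idx=0, offset=18
L1[6] = 0
L2[0][0] = 15
paddr = 15 * 32 + 18 = 498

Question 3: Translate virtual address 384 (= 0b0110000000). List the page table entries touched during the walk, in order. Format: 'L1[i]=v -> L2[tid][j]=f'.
Answer: L1[3]=3 -> L2[3][0]=17

Derivation:
vaddr = 384 = 0b0110000000
Split: l1_idx=3, l2_idx=0, offset=0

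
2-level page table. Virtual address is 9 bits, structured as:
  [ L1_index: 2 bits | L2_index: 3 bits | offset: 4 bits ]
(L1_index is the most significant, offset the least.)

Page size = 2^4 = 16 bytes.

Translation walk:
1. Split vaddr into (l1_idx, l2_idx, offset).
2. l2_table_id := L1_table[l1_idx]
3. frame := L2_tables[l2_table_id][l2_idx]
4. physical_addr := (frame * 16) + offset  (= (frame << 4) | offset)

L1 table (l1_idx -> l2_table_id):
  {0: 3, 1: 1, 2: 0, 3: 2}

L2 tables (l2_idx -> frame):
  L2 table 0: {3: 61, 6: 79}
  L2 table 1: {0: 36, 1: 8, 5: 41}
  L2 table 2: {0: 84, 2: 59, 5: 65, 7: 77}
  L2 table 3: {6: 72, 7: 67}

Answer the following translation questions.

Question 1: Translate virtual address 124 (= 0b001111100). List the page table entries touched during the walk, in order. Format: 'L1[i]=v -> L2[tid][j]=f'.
Answer: L1[0]=3 -> L2[3][7]=67

Derivation:
vaddr = 124 = 0b001111100
Split: l1_idx=0, l2_idx=7, offset=12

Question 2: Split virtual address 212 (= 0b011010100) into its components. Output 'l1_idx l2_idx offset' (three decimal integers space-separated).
vaddr = 212 = 0b011010100
  top 2 bits -> l1_idx = 1
  next 3 bits -> l2_idx = 5
  bottom 4 bits -> offset = 4

Answer: 1 5 4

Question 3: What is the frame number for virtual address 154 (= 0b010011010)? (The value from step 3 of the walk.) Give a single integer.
vaddr = 154: l1_idx=1, l2_idx=1
L1[1] = 1; L2[1][1] = 8

Answer: 8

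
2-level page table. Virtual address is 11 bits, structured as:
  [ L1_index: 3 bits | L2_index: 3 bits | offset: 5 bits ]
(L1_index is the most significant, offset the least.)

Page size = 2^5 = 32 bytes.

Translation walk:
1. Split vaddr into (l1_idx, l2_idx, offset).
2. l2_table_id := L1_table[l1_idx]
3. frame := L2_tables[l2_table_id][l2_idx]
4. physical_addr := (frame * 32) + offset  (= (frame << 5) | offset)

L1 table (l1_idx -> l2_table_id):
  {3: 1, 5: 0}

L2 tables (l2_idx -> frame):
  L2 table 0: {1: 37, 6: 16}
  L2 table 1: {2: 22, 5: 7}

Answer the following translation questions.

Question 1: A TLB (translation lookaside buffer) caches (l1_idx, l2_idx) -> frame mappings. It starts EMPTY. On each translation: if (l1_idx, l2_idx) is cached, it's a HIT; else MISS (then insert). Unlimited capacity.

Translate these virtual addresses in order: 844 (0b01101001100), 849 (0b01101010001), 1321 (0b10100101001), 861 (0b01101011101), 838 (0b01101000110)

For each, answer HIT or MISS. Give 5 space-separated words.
vaddr=844: (3,2) not in TLB -> MISS, insert
vaddr=849: (3,2) in TLB -> HIT
vaddr=1321: (5,1) not in TLB -> MISS, insert
vaddr=861: (3,2) in TLB -> HIT
vaddr=838: (3,2) in TLB -> HIT

Answer: MISS HIT MISS HIT HIT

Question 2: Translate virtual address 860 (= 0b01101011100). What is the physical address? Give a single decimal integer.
Answer: 732

Derivation:
vaddr = 860 = 0b01101011100
Split: l1_idx=3, l2_idx=2, offset=28
L1[3] = 1
L2[1][2] = 22
paddr = 22 * 32 + 28 = 732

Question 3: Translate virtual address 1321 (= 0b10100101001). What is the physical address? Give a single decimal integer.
vaddr = 1321 = 0b10100101001
Split: l1_idx=5, l2_idx=1, offset=9
L1[5] = 0
L2[0][1] = 37
paddr = 37 * 32 + 9 = 1193

Answer: 1193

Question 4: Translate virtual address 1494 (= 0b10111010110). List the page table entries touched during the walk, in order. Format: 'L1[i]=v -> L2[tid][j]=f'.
vaddr = 1494 = 0b10111010110
Split: l1_idx=5, l2_idx=6, offset=22

Answer: L1[5]=0 -> L2[0][6]=16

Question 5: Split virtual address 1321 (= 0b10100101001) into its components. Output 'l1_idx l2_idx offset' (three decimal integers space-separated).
vaddr = 1321 = 0b10100101001
  top 3 bits -> l1_idx = 5
  next 3 bits -> l2_idx = 1
  bottom 5 bits -> offset = 9

Answer: 5 1 9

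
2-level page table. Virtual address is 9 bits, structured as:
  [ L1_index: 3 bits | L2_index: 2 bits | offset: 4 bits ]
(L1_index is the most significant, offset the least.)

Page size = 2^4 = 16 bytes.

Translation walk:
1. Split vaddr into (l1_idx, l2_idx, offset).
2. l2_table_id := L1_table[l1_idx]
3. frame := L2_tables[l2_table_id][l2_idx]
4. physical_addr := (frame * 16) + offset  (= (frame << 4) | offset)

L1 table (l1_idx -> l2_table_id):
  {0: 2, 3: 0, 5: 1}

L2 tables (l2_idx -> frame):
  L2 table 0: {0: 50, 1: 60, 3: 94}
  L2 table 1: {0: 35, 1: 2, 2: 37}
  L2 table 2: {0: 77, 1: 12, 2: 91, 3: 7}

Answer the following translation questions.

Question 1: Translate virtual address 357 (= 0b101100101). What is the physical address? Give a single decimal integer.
Answer: 597

Derivation:
vaddr = 357 = 0b101100101
Split: l1_idx=5, l2_idx=2, offset=5
L1[5] = 1
L2[1][2] = 37
paddr = 37 * 16 + 5 = 597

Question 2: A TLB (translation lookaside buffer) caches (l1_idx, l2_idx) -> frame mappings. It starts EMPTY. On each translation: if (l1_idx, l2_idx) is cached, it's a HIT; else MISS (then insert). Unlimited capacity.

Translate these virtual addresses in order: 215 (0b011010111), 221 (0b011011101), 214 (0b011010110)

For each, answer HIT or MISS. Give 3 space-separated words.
vaddr=215: (3,1) not in TLB -> MISS, insert
vaddr=221: (3,1) in TLB -> HIT
vaddr=214: (3,1) in TLB -> HIT

Answer: MISS HIT HIT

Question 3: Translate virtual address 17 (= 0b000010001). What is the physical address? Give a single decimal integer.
vaddr = 17 = 0b000010001
Split: l1_idx=0, l2_idx=1, offset=1
L1[0] = 2
L2[2][1] = 12
paddr = 12 * 16 + 1 = 193

Answer: 193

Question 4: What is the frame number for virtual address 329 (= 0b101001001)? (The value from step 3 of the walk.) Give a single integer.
Answer: 35

Derivation:
vaddr = 329: l1_idx=5, l2_idx=0
L1[5] = 1; L2[1][0] = 35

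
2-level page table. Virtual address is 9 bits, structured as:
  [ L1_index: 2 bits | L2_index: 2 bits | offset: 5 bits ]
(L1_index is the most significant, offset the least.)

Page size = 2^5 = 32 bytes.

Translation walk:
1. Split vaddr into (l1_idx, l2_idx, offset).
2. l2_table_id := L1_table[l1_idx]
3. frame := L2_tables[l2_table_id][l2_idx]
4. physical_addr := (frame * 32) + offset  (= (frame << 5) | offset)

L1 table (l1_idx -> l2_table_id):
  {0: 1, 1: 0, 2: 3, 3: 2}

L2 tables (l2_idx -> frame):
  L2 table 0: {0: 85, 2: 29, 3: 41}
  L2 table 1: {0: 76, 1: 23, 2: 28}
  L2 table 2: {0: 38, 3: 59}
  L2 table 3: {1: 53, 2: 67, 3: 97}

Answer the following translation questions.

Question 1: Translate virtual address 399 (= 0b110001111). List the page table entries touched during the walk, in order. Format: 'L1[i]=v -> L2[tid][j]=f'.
vaddr = 399 = 0b110001111
Split: l1_idx=3, l2_idx=0, offset=15

Answer: L1[3]=2 -> L2[2][0]=38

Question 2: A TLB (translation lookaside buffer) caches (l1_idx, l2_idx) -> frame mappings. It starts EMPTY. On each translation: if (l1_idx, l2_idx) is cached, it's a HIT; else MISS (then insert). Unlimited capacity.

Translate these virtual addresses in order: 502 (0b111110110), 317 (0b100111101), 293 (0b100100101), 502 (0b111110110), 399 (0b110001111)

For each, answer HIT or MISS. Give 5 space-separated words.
vaddr=502: (3,3) not in TLB -> MISS, insert
vaddr=317: (2,1) not in TLB -> MISS, insert
vaddr=293: (2,1) in TLB -> HIT
vaddr=502: (3,3) in TLB -> HIT
vaddr=399: (3,0) not in TLB -> MISS, insert

Answer: MISS MISS HIT HIT MISS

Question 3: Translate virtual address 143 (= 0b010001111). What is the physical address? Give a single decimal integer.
vaddr = 143 = 0b010001111
Split: l1_idx=1, l2_idx=0, offset=15
L1[1] = 0
L2[0][0] = 85
paddr = 85 * 32 + 15 = 2735

Answer: 2735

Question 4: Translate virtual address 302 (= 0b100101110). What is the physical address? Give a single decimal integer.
Answer: 1710

Derivation:
vaddr = 302 = 0b100101110
Split: l1_idx=2, l2_idx=1, offset=14
L1[2] = 3
L2[3][1] = 53
paddr = 53 * 32 + 14 = 1710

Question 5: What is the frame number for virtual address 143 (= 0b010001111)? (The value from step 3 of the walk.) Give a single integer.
Answer: 85

Derivation:
vaddr = 143: l1_idx=1, l2_idx=0
L1[1] = 0; L2[0][0] = 85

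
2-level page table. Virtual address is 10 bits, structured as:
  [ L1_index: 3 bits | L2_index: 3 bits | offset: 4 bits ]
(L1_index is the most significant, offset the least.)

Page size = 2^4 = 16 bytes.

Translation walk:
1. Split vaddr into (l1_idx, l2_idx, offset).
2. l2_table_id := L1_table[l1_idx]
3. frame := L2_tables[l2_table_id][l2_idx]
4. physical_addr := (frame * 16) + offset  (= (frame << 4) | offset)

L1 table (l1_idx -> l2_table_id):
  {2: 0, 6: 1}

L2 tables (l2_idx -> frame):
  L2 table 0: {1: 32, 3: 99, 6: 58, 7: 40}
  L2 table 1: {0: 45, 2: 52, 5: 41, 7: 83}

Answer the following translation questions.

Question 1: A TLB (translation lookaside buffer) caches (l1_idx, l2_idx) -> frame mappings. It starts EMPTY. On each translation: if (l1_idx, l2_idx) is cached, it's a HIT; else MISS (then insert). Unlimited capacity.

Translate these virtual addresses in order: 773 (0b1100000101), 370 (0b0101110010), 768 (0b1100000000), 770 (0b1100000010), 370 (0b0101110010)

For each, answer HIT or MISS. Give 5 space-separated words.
Answer: MISS MISS HIT HIT HIT

Derivation:
vaddr=773: (6,0) not in TLB -> MISS, insert
vaddr=370: (2,7) not in TLB -> MISS, insert
vaddr=768: (6,0) in TLB -> HIT
vaddr=770: (6,0) in TLB -> HIT
vaddr=370: (2,7) in TLB -> HIT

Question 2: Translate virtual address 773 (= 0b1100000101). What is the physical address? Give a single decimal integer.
vaddr = 773 = 0b1100000101
Split: l1_idx=6, l2_idx=0, offset=5
L1[6] = 1
L2[1][0] = 45
paddr = 45 * 16 + 5 = 725

Answer: 725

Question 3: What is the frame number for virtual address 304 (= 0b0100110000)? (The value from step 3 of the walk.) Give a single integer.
Answer: 99

Derivation:
vaddr = 304: l1_idx=2, l2_idx=3
L1[2] = 0; L2[0][3] = 99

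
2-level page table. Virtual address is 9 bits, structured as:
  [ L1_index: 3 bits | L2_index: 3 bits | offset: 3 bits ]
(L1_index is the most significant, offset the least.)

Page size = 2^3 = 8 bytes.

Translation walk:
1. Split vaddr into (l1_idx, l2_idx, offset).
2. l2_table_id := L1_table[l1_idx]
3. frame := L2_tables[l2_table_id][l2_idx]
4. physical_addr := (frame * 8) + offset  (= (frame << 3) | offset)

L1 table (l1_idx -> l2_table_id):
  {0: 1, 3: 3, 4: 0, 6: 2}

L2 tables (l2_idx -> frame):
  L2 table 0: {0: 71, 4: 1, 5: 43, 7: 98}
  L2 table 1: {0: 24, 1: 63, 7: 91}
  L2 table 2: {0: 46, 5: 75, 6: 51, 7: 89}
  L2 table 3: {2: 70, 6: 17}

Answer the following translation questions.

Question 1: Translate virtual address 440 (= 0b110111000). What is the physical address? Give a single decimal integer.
vaddr = 440 = 0b110111000
Split: l1_idx=6, l2_idx=7, offset=0
L1[6] = 2
L2[2][7] = 89
paddr = 89 * 8 + 0 = 712

Answer: 712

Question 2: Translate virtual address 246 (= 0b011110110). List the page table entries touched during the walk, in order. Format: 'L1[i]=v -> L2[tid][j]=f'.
Answer: L1[3]=3 -> L2[3][6]=17

Derivation:
vaddr = 246 = 0b011110110
Split: l1_idx=3, l2_idx=6, offset=6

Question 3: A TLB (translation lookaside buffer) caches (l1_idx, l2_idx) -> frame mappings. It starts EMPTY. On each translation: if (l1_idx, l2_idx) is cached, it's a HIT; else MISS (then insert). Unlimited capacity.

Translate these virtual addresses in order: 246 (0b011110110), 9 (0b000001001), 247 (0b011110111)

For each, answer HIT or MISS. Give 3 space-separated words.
Answer: MISS MISS HIT

Derivation:
vaddr=246: (3,6) not in TLB -> MISS, insert
vaddr=9: (0,1) not in TLB -> MISS, insert
vaddr=247: (3,6) in TLB -> HIT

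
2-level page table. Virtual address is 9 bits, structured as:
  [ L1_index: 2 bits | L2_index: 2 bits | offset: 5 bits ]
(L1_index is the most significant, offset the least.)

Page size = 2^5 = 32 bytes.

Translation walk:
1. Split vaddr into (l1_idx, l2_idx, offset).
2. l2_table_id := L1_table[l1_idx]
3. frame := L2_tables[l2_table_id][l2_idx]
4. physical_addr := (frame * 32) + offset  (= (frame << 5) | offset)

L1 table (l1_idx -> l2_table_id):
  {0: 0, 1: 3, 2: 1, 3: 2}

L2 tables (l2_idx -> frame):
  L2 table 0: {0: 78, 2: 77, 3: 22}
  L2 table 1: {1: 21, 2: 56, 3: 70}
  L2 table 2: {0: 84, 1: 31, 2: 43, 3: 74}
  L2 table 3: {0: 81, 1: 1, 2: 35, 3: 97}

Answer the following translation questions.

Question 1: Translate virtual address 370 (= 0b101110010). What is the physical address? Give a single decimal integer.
vaddr = 370 = 0b101110010
Split: l1_idx=2, l2_idx=3, offset=18
L1[2] = 1
L2[1][3] = 70
paddr = 70 * 32 + 18 = 2258

Answer: 2258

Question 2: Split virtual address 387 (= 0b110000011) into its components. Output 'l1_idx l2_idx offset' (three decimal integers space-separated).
vaddr = 387 = 0b110000011
  top 2 bits -> l1_idx = 3
  next 2 bits -> l2_idx = 0
  bottom 5 bits -> offset = 3

Answer: 3 0 3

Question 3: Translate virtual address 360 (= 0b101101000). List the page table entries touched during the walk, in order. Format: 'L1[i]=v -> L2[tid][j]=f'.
Answer: L1[2]=1 -> L2[1][3]=70

Derivation:
vaddr = 360 = 0b101101000
Split: l1_idx=2, l2_idx=3, offset=8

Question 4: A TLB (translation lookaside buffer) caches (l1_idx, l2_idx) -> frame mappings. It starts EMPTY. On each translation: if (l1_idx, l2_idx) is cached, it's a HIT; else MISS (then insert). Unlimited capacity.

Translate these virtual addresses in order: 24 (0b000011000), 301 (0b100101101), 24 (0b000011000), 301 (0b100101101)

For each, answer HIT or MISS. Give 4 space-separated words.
Answer: MISS MISS HIT HIT

Derivation:
vaddr=24: (0,0) not in TLB -> MISS, insert
vaddr=301: (2,1) not in TLB -> MISS, insert
vaddr=24: (0,0) in TLB -> HIT
vaddr=301: (2,1) in TLB -> HIT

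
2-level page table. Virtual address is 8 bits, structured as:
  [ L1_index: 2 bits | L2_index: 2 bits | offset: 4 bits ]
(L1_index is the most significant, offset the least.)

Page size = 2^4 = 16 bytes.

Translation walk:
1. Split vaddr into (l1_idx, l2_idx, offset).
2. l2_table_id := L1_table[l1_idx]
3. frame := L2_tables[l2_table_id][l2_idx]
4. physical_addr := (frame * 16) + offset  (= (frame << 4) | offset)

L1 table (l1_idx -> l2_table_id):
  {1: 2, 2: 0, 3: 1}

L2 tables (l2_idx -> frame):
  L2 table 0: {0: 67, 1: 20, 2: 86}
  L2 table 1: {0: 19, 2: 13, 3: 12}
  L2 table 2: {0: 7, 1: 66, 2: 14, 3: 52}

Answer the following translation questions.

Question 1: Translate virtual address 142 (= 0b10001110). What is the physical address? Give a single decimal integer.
vaddr = 142 = 0b10001110
Split: l1_idx=2, l2_idx=0, offset=14
L1[2] = 0
L2[0][0] = 67
paddr = 67 * 16 + 14 = 1086

Answer: 1086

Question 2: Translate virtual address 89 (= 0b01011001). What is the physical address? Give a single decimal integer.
vaddr = 89 = 0b01011001
Split: l1_idx=1, l2_idx=1, offset=9
L1[1] = 2
L2[2][1] = 66
paddr = 66 * 16 + 9 = 1065

Answer: 1065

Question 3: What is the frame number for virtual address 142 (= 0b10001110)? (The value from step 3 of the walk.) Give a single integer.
Answer: 67

Derivation:
vaddr = 142: l1_idx=2, l2_idx=0
L1[2] = 0; L2[0][0] = 67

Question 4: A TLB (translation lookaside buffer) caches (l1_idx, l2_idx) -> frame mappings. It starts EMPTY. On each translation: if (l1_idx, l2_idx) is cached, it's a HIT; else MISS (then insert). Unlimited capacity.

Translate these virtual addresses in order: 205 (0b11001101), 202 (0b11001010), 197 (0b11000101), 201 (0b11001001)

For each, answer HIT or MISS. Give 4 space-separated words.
vaddr=205: (3,0) not in TLB -> MISS, insert
vaddr=202: (3,0) in TLB -> HIT
vaddr=197: (3,0) in TLB -> HIT
vaddr=201: (3,0) in TLB -> HIT

Answer: MISS HIT HIT HIT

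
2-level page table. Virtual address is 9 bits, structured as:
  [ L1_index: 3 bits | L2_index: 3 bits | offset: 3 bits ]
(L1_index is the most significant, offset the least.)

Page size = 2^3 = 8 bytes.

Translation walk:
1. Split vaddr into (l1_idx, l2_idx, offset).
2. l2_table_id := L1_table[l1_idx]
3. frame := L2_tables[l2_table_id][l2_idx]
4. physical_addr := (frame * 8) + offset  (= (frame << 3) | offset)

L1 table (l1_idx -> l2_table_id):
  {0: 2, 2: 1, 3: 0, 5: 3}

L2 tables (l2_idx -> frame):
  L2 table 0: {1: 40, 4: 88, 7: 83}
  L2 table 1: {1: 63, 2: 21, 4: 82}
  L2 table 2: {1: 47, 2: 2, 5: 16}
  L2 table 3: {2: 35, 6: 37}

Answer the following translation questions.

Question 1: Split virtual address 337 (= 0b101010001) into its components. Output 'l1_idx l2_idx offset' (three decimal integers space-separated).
vaddr = 337 = 0b101010001
  top 3 bits -> l1_idx = 5
  next 3 bits -> l2_idx = 2
  bottom 3 bits -> offset = 1

Answer: 5 2 1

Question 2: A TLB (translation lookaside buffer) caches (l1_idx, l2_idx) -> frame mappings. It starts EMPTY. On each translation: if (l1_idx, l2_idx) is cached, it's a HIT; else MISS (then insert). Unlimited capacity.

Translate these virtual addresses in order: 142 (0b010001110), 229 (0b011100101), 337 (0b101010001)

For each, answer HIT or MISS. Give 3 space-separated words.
Answer: MISS MISS MISS

Derivation:
vaddr=142: (2,1) not in TLB -> MISS, insert
vaddr=229: (3,4) not in TLB -> MISS, insert
vaddr=337: (5,2) not in TLB -> MISS, insert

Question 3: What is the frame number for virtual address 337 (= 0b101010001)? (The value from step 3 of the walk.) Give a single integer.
Answer: 35

Derivation:
vaddr = 337: l1_idx=5, l2_idx=2
L1[5] = 3; L2[3][2] = 35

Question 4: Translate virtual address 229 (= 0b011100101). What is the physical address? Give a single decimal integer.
Answer: 709

Derivation:
vaddr = 229 = 0b011100101
Split: l1_idx=3, l2_idx=4, offset=5
L1[3] = 0
L2[0][4] = 88
paddr = 88 * 8 + 5 = 709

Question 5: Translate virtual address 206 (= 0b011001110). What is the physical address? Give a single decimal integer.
Answer: 326

Derivation:
vaddr = 206 = 0b011001110
Split: l1_idx=3, l2_idx=1, offset=6
L1[3] = 0
L2[0][1] = 40
paddr = 40 * 8 + 6 = 326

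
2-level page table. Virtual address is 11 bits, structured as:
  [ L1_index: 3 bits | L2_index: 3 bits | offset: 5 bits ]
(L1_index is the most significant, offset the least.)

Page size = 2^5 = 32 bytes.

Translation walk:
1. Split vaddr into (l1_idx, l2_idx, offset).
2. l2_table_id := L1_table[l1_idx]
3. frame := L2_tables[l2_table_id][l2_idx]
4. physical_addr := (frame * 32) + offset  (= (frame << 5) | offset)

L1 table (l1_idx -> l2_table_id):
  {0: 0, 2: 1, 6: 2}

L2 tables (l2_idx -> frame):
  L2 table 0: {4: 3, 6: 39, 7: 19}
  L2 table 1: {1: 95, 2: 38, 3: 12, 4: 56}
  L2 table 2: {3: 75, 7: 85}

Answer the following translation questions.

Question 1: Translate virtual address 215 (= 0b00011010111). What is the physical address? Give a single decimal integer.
vaddr = 215 = 0b00011010111
Split: l1_idx=0, l2_idx=6, offset=23
L1[0] = 0
L2[0][6] = 39
paddr = 39 * 32 + 23 = 1271

Answer: 1271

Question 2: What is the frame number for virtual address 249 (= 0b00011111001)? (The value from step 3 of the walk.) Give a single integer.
vaddr = 249: l1_idx=0, l2_idx=7
L1[0] = 0; L2[0][7] = 19

Answer: 19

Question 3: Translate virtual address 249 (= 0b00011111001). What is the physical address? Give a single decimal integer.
vaddr = 249 = 0b00011111001
Split: l1_idx=0, l2_idx=7, offset=25
L1[0] = 0
L2[0][7] = 19
paddr = 19 * 32 + 25 = 633

Answer: 633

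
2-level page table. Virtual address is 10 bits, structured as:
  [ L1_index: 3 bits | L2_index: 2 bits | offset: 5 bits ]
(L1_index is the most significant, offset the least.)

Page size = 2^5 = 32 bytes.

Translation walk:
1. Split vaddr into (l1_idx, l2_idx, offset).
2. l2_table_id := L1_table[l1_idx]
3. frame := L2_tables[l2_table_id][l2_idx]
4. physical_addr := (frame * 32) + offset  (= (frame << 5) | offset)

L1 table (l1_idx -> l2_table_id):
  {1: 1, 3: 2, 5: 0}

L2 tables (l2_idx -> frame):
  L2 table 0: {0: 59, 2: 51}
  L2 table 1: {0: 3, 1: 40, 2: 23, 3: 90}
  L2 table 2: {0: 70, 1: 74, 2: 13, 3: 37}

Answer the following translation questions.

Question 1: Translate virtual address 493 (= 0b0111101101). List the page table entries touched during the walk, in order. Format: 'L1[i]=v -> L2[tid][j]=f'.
Answer: L1[3]=2 -> L2[2][3]=37

Derivation:
vaddr = 493 = 0b0111101101
Split: l1_idx=3, l2_idx=3, offset=13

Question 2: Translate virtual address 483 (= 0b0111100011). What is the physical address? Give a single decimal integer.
vaddr = 483 = 0b0111100011
Split: l1_idx=3, l2_idx=3, offset=3
L1[3] = 2
L2[2][3] = 37
paddr = 37 * 32 + 3 = 1187

Answer: 1187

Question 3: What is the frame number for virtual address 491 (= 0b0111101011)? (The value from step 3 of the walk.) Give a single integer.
vaddr = 491: l1_idx=3, l2_idx=3
L1[3] = 2; L2[2][3] = 37

Answer: 37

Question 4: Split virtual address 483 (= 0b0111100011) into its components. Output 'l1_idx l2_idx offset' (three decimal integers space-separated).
Answer: 3 3 3

Derivation:
vaddr = 483 = 0b0111100011
  top 3 bits -> l1_idx = 3
  next 2 bits -> l2_idx = 3
  bottom 5 bits -> offset = 3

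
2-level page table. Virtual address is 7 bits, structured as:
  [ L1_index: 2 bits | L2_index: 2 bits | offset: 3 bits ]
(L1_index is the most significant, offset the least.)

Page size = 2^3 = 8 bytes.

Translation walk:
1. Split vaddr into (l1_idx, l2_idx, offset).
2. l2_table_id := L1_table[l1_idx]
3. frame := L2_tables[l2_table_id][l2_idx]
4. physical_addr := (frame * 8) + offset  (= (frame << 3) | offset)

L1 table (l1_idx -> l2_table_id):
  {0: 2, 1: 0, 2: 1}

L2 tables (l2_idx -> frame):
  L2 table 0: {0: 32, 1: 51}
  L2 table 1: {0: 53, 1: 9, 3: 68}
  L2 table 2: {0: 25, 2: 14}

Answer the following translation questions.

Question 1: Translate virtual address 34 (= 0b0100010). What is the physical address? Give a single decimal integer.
vaddr = 34 = 0b0100010
Split: l1_idx=1, l2_idx=0, offset=2
L1[1] = 0
L2[0][0] = 32
paddr = 32 * 8 + 2 = 258

Answer: 258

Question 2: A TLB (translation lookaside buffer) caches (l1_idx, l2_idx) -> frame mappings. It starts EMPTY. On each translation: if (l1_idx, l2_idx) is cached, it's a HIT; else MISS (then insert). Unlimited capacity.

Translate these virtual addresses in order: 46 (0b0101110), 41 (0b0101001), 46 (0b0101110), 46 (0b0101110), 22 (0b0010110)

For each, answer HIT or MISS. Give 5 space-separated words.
Answer: MISS HIT HIT HIT MISS

Derivation:
vaddr=46: (1,1) not in TLB -> MISS, insert
vaddr=41: (1,1) in TLB -> HIT
vaddr=46: (1,1) in TLB -> HIT
vaddr=46: (1,1) in TLB -> HIT
vaddr=22: (0,2) not in TLB -> MISS, insert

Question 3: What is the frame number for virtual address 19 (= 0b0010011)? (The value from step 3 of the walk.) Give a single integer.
Answer: 14

Derivation:
vaddr = 19: l1_idx=0, l2_idx=2
L1[0] = 2; L2[2][2] = 14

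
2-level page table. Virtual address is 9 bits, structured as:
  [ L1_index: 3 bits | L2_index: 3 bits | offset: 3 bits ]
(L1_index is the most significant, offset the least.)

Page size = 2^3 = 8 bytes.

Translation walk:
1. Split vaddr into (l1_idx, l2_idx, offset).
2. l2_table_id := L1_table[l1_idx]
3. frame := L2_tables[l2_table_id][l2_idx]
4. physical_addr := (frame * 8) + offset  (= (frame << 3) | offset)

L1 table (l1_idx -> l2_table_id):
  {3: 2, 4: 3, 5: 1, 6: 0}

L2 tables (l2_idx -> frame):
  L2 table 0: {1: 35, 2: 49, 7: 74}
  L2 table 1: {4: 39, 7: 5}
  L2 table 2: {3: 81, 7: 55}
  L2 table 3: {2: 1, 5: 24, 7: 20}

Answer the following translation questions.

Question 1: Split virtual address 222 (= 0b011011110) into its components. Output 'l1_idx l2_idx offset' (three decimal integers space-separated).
vaddr = 222 = 0b011011110
  top 3 bits -> l1_idx = 3
  next 3 bits -> l2_idx = 3
  bottom 3 bits -> offset = 6

Answer: 3 3 6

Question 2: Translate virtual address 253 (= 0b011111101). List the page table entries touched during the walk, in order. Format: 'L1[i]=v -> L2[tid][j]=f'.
Answer: L1[3]=2 -> L2[2][7]=55

Derivation:
vaddr = 253 = 0b011111101
Split: l1_idx=3, l2_idx=7, offset=5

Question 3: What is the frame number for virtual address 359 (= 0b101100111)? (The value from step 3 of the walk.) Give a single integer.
Answer: 39

Derivation:
vaddr = 359: l1_idx=5, l2_idx=4
L1[5] = 1; L2[1][4] = 39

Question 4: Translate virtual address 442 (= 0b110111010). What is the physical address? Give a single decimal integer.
vaddr = 442 = 0b110111010
Split: l1_idx=6, l2_idx=7, offset=2
L1[6] = 0
L2[0][7] = 74
paddr = 74 * 8 + 2 = 594

Answer: 594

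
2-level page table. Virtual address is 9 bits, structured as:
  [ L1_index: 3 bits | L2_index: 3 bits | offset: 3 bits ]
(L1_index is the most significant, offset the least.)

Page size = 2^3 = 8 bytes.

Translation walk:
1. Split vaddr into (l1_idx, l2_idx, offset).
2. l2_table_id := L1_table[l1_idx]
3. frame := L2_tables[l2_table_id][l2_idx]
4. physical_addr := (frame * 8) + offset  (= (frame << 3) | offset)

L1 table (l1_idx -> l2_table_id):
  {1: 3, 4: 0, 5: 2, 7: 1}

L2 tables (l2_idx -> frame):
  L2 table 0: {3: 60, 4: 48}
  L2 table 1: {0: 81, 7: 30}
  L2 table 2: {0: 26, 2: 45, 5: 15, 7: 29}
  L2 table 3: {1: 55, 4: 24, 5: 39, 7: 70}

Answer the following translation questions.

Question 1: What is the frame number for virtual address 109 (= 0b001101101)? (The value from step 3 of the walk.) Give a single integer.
vaddr = 109: l1_idx=1, l2_idx=5
L1[1] = 3; L2[3][5] = 39

Answer: 39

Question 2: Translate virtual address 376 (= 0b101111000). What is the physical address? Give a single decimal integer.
Answer: 232

Derivation:
vaddr = 376 = 0b101111000
Split: l1_idx=5, l2_idx=7, offset=0
L1[5] = 2
L2[2][7] = 29
paddr = 29 * 8 + 0 = 232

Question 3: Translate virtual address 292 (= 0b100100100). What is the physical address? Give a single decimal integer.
vaddr = 292 = 0b100100100
Split: l1_idx=4, l2_idx=4, offset=4
L1[4] = 0
L2[0][4] = 48
paddr = 48 * 8 + 4 = 388

Answer: 388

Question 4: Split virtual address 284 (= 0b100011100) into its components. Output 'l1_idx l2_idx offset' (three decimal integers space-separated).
Answer: 4 3 4

Derivation:
vaddr = 284 = 0b100011100
  top 3 bits -> l1_idx = 4
  next 3 bits -> l2_idx = 3
  bottom 3 bits -> offset = 4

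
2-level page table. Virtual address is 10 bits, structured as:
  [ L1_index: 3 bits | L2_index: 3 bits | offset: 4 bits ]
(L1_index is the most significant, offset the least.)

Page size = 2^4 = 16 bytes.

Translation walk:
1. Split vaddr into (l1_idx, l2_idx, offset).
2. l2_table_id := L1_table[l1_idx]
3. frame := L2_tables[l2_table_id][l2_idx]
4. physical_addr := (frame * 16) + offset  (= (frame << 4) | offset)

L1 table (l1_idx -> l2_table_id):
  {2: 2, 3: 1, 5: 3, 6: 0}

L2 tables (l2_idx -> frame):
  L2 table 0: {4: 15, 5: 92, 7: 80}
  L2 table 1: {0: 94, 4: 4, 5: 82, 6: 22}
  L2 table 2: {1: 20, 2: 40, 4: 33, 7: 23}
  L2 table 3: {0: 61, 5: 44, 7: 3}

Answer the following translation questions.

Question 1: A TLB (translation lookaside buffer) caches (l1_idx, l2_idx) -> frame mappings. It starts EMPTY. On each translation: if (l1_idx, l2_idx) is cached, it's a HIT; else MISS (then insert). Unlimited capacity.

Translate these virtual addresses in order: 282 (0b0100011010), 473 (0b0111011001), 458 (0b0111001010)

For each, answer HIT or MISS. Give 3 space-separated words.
vaddr=282: (2,1) not in TLB -> MISS, insert
vaddr=473: (3,5) not in TLB -> MISS, insert
vaddr=458: (3,4) not in TLB -> MISS, insert

Answer: MISS MISS MISS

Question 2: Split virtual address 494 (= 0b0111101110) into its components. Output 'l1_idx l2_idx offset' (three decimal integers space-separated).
Answer: 3 6 14

Derivation:
vaddr = 494 = 0b0111101110
  top 3 bits -> l1_idx = 3
  next 3 bits -> l2_idx = 6
  bottom 4 bits -> offset = 14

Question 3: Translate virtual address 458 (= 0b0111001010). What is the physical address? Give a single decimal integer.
Answer: 74

Derivation:
vaddr = 458 = 0b0111001010
Split: l1_idx=3, l2_idx=4, offset=10
L1[3] = 1
L2[1][4] = 4
paddr = 4 * 16 + 10 = 74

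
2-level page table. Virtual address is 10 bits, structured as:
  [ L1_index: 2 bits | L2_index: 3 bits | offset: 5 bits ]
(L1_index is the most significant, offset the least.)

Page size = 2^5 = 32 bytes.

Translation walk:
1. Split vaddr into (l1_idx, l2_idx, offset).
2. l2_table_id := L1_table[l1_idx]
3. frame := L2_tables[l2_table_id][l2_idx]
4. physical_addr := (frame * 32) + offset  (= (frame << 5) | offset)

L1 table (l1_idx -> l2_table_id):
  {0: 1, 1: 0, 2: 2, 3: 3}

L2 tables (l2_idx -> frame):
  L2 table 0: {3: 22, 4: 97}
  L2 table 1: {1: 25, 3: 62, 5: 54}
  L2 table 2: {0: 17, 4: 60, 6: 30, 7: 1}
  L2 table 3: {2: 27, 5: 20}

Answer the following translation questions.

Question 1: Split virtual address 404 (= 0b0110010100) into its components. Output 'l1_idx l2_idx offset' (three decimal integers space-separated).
Answer: 1 4 20

Derivation:
vaddr = 404 = 0b0110010100
  top 2 bits -> l1_idx = 1
  next 3 bits -> l2_idx = 4
  bottom 5 bits -> offset = 20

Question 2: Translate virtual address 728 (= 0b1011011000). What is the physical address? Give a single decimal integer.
vaddr = 728 = 0b1011011000
Split: l1_idx=2, l2_idx=6, offset=24
L1[2] = 2
L2[2][6] = 30
paddr = 30 * 32 + 24 = 984

Answer: 984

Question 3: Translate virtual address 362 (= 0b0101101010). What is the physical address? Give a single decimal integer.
Answer: 714

Derivation:
vaddr = 362 = 0b0101101010
Split: l1_idx=1, l2_idx=3, offset=10
L1[1] = 0
L2[0][3] = 22
paddr = 22 * 32 + 10 = 714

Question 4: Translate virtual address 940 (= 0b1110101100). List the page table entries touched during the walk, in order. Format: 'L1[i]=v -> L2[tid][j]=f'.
Answer: L1[3]=3 -> L2[3][5]=20

Derivation:
vaddr = 940 = 0b1110101100
Split: l1_idx=3, l2_idx=5, offset=12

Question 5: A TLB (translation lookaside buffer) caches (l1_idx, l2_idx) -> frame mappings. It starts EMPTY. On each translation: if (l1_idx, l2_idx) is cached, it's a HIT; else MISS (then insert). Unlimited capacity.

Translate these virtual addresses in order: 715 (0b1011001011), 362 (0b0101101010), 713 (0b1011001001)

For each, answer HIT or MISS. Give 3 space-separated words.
vaddr=715: (2,6) not in TLB -> MISS, insert
vaddr=362: (1,3) not in TLB -> MISS, insert
vaddr=713: (2,6) in TLB -> HIT

Answer: MISS MISS HIT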